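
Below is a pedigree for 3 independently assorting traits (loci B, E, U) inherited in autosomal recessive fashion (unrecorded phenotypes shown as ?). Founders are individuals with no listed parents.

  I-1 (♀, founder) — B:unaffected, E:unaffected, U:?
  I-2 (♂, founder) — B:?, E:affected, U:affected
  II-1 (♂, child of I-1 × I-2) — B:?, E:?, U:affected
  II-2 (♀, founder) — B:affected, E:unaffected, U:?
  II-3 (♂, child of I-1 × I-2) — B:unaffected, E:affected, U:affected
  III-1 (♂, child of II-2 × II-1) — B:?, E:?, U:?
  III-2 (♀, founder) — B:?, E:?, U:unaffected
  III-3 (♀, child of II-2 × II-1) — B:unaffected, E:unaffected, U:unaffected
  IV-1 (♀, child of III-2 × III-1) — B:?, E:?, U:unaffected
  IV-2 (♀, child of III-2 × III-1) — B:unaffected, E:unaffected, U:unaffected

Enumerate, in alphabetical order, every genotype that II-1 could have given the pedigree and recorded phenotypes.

II-1 ∈ {BB Ee uu, BB ee uu, Bb Ee uu, Bb ee uu}

B/I-1 un ·: BB|Bb
B/I-2 ? ·: BB|Bb|bb
B/II-1 ? I-1×I-2: BB|Bb
B/II-2 aff ·: bb
B/II-3 un I-1×I-2: BB|Bb
B/III-1 ? II-2×II-1: Bb|bb
B/III-2 ? ·: BB|Bb|bb
B/III-3 un II-2×II-1: Bb
B/IV-1 ? III-2×III-1: BB|Bb|bb
B/IV-2 un III-2×III-1: BB|Bb
⇒ B over [I-1,I-2,II-1,II-2,II-3,III-1,III-2,III-3,IV-1,IV-2]: 204 consistent
E/I-1 un ·: Ee
E/I-2 aff ·: ee
E/II-1 ? I-1×I-2: Ee|ee
E/II-2 un ·: EE|Ee
E/II-3 aff I-1×I-2: ee
E/III-1 ? II-2×II-1: EE|Ee|ee
E/III-2 ? ·: EE|Ee|ee
E/III-3 un II-2×II-1: EE|Ee
E/IV-1 ? III-2×III-1: EE|Ee|ee
E/IV-2 un III-2×III-1: EE|Ee
⇒ E over [I-1,I-2,II-1,II-2,II-3,III-1,III-2,III-3,IV-1,IV-2]: 105 consistent
U/I-1 ? ·: Uu|uu
U/I-2 aff ·: uu
U/II-1 aff I-1×I-2: uu
U/II-2 ? ·: UU|Uu
U/II-3 aff I-1×I-2: uu
U/III-1 ? II-2×II-1: Uu|uu
U/III-2 un ·: UU|Uu
U/III-3 un II-2×II-1: Uu
U/IV-1 un III-2×III-1: UU|Uu
U/IV-2 un III-2×III-1: UU|Uu
⇒ U over [I-1,I-2,II-1,II-2,II-3,III-1,III-2,III-3,IV-1,IV-2]: 36 consistent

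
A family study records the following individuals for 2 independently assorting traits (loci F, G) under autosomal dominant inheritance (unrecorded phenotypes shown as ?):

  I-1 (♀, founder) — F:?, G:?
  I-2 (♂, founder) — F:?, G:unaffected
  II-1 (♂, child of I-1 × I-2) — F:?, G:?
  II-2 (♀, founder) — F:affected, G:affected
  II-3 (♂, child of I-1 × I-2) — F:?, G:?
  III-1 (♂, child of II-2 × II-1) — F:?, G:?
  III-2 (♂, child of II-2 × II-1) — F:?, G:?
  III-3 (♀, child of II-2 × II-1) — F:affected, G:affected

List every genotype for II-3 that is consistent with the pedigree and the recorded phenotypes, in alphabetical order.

F/I-1 ? ·: ff|Ff|FF
F/I-2 ? ·: ff|Ff|FF
F/II-1 ? I-1×I-2: ff|Ff|FF
F/II-2 aff ·: Ff|FF
F/II-3 ? I-1×I-2: ff|Ff|FF
F/III-1 ? II-2×II-1: ff|Ff|FF
F/III-2 ? II-2×II-1: ff|Ff|FF
F/III-3 aff II-2×II-1: Ff|FF
⇒ F over [I-1,I-2,II-1,II-2,II-3,III-1,III-2,III-3]: 450 consistent
G/I-1 ? ·: gg|Gg|GG
G/I-2 un ·: gg
G/II-1 ? I-1×I-2: gg|Gg
G/II-2 aff ·: Gg|GG
G/II-3 ? I-1×I-2: gg|Gg
G/III-1 ? II-2×II-1: gg|Gg|GG
G/III-2 ? II-2×II-1: gg|Gg|GG
G/III-3 aff II-2×II-1: Gg|GG
⇒ G over [I-1,I-2,II-1,II-2,II-3,III-1,III-2,III-3]: 93 consistent

II-3 ∈ {FF Gg, FF gg, Ff Gg, Ff gg, ff Gg, ff gg}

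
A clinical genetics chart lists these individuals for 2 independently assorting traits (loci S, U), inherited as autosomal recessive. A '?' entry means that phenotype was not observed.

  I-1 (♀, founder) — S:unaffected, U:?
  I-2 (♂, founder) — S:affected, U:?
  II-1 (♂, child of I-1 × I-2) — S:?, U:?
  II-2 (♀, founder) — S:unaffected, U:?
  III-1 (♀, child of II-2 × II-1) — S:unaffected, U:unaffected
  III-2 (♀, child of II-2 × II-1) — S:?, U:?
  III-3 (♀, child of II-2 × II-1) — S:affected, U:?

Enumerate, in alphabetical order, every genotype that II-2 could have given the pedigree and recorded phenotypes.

II-2 ∈ {Ss UU, Ss Uu, Ss uu}

S/I-1 un ·: SS|Ss
S/I-2 aff ·: ss
S/II-1 ? I-1×I-2: Ss|ss
S/II-2 un ·: Ss
S/III-1 un II-2×II-1: SS|Ss
S/III-2 ? II-2×II-1: SS|Ss|ss
S/III-3 aff II-2×II-1: ss
⇒ S over [I-1,I-2,II-1,II-2,III-1,III-2,III-3]: 14 consistent
U/I-1 ? ·: UU|Uu|uu
U/I-2 ? ·: UU|Uu|uu
U/II-1 ? I-1×I-2: UU|Uu|uu
U/II-2 ? ·: UU|Uu|uu
U/III-1 un II-2×II-1: UU|Uu
U/III-2 ? II-2×II-1: UU|Uu|uu
U/III-3 ? II-2×II-1: UU|Uu|uu
⇒ U over [I-1,I-2,II-1,II-2,III-1,III-2,III-3]: 270 consistent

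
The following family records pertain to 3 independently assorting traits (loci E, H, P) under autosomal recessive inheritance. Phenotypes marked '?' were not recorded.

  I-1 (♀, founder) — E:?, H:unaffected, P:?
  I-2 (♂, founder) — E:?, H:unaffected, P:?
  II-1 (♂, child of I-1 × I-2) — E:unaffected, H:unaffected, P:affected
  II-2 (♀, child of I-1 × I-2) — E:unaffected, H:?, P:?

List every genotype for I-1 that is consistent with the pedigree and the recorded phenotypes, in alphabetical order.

E/I-1 ? ·: EE|Ee|ee
E/I-2 ? ·: EE|Ee|ee
E/II-1 un I-1×I-2: EE|Ee
E/II-2 un I-1×I-2: EE|Ee
⇒ E over [I-1,I-2,II-1,II-2]: 17 consistent
H/I-1 un ·: HH|Hh
H/I-2 un ·: HH|Hh
H/II-1 un I-1×I-2: HH|Hh
H/II-2 ? I-1×I-2: HH|Hh|hh
⇒ H over [I-1,I-2,II-1,II-2]: 15 consistent
P/I-1 ? ·: Pp|pp
P/I-2 ? ·: Pp|pp
P/II-1 aff I-1×I-2: pp
P/II-2 ? I-1×I-2: PP|Pp|pp
⇒ P over [I-1,I-2,II-1,II-2]: 8 consistent

I-1 ∈ {EE HH Pp, EE HH pp, EE Hh Pp, EE Hh pp, Ee HH Pp, Ee HH pp, Ee Hh Pp, Ee Hh pp, ee HH Pp, ee HH pp, ee Hh Pp, ee Hh pp}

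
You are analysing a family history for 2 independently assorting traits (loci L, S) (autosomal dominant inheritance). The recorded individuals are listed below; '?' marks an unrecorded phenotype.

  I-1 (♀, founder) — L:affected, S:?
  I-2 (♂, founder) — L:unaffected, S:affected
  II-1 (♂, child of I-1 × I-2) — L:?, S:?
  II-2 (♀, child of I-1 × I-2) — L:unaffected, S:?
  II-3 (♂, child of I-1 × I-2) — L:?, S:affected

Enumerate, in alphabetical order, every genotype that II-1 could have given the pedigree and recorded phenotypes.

L/I-1 aff ·: Ll
L/I-2 un ·: ll
L/II-1 ? I-1×I-2: ll|Ll
L/II-2 un I-1×I-2: ll
L/II-3 ? I-1×I-2: ll|Ll
⇒ L over [I-1,I-2,II-1,II-2,II-3]: 4 consistent
S/I-1 ? ·: ss|Ss|SS
S/I-2 aff ·: Ss|SS
S/II-1 ? I-1×I-2: ss|Ss|SS
S/II-2 ? I-1×I-2: ss|Ss|SS
S/II-3 aff I-1×I-2: Ss|SS
⇒ S over [I-1,I-2,II-1,II-2,II-3]: 40 consistent

II-1 ∈ {Ll SS, Ll Ss, Ll ss, ll SS, ll Ss, ll ss}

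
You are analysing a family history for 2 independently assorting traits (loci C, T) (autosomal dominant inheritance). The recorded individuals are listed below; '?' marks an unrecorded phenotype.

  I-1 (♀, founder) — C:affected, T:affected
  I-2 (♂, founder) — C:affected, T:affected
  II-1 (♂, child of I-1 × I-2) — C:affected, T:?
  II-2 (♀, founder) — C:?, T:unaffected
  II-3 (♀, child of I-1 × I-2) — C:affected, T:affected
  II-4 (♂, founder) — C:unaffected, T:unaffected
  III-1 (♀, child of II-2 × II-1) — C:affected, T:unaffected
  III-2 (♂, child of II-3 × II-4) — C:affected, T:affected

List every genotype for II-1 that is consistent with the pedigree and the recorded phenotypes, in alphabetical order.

C/I-1 aff ·: Cc|CC
C/I-2 aff ·: Cc|CC
C/II-1 aff I-1×I-2: Cc|CC
C/II-2 ? ·: cc|Cc|CC
C/II-3 aff I-1×I-2: Cc|CC
C/II-4 un ·: cc
C/III-1 aff II-2×II-1: Cc|CC
C/III-2 aff II-3×II-4: Cc
⇒ C over [I-1,I-2,II-1,II-2,II-3,II-4,III-1,III-2]: 58 consistent
T/I-1 aff ·: Tt|TT
T/I-2 aff ·: Tt|TT
T/II-1 ? I-1×I-2: tt|Tt
T/II-2 un ·: tt
T/II-3 aff I-1×I-2: Tt|TT
T/II-4 un ·: tt
T/III-1 un II-2×II-1: tt
T/III-2 aff II-3×II-4: Tt
⇒ T over [I-1,I-2,II-1,II-2,II-3,II-4,III-1,III-2]: 8 consistent

II-1 ∈ {CC Tt, CC tt, Cc Tt, Cc tt}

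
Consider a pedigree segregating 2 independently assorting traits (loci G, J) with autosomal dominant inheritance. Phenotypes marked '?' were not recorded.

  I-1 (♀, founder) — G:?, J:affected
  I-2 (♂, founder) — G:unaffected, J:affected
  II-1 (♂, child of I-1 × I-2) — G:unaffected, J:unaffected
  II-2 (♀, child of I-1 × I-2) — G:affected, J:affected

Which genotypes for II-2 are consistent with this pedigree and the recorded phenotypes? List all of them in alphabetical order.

II-2 ∈ {Gg JJ, Gg Jj}

G/I-1 ? ·: Gg
G/I-2 un ·: gg
G/II-1 un I-1×I-2: gg
G/II-2 aff I-1×I-2: Gg
⇒ G over [I-1,I-2,II-1,II-2]: 1 consistent
J/I-1 aff ·: Jj
J/I-2 aff ·: Jj
J/II-1 un I-1×I-2: jj
J/II-2 aff I-1×I-2: Jj|JJ
⇒ J over [I-1,I-2,II-1,II-2]: 2 consistent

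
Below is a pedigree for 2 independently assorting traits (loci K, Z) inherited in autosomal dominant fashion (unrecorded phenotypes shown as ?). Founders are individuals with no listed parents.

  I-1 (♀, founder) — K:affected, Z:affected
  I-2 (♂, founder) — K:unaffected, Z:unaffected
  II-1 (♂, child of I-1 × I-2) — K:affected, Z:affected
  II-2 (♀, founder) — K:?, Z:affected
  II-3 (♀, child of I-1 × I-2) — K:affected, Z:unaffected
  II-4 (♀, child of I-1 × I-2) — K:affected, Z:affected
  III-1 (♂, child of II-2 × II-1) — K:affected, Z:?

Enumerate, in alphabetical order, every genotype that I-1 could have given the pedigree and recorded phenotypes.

K/I-1 aff ·: Kk|KK
K/I-2 un ·: kk
K/II-1 aff I-1×I-2: Kk
K/II-2 ? ·: kk|Kk|KK
K/II-3 aff I-1×I-2: Kk
K/II-4 aff I-1×I-2: Kk
K/III-1 aff II-2×II-1: Kk|KK
⇒ K over [I-1,I-2,II-1,II-2,II-3,II-4,III-1]: 10 consistent
Z/I-1 aff ·: Zz
Z/I-2 un ·: zz
Z/II-1 aff I-1×I-2: Zz
Z/II-2 aff ·: Zz|ZZ
Z/II-3 un I-1×I-2: zz
Z/II-4 aff I-1×I-2: Zz
Z/III-1 ? II-2×II-1: zz|Zz|ZZ
⇒ Z over [I-1,I-2,II-1,II-2,II-3,II-4,III-1]: 5 consistent

I-1 ∈ {KK Zz, Kk Zz}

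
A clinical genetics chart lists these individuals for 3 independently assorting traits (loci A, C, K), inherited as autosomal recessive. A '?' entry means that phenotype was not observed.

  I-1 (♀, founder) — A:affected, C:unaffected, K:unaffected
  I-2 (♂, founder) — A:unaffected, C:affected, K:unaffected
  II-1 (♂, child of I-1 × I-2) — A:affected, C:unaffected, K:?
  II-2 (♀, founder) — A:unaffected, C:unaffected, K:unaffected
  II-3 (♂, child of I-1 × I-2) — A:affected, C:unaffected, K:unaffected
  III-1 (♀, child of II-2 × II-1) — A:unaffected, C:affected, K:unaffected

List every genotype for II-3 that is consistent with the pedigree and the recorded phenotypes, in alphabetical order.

A/I-1 aff ·: aa
A/I-2 un ·: Aa
A/II-1 aff I-1×I-2: aa
A/II-2 un ·: AA|Aa
A/II-3 aff I-1×I-2: aa
A/III-1 un II-2×II-1: Aa
⇒ A over [I-1,I-2,II-1,II-2,II-3,III-1]: 2 consistent
C/I-1 un ·: CC|Cc
C/I-2 aff ·: cc
C/II-1 un I-1×I-2: Cc
C/II-2 un ·: Cc
C/II-3 un I-1×I-2: Cc
C/III-1 aff II-2×II-1: cc
⇒ C over [I-1,I-2,II-1,II-2,II-3,III-1]: 2 consistent
K/I-1 un ·: KK|Kk
K/I-2 un ·: KK|Kk
K/II-1 ? I-1×I-2: KK|Kk|kk
K/II-2 un ·: KK|Kk
K/II-3 un I-1×I-2: KK|Kk
K/III-1 un II-2×II-1: KK|Kk
⇒ K over [I-1,I-2,II-1,II-2,II-3,III-1]: 49 consistent

II-3 ∈ {aa Cc KK, aa Cc Kk}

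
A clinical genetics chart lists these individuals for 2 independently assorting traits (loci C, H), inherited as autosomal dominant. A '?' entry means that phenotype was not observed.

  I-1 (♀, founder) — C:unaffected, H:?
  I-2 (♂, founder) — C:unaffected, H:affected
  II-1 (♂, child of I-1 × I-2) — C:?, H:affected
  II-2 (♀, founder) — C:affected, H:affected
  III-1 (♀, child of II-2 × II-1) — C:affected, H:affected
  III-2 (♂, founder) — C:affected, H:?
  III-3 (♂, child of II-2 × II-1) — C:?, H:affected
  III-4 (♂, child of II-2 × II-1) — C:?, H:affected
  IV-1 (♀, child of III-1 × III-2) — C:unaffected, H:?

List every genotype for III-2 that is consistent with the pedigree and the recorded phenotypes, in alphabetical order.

C/I-1 un ·: cc
C/I-2 un ·: cc
C/II-1 ? I-1×I-2: cc
C/II-2 aff ·: Cc|CC
C/III-1 aff II-2×II-1: Cc
C/III-2 aff ·: Cc
C/III-3 ? II-2×II-1: cc|Cc
C/III-4 ? II-2×II-1: cc|Cc
C/IV-1 un III-1×III-2: cc
⇒ C over [I-1,I-2,II-1,II-2,III-1,III-2,III-3,III-4,IV-1]: 5 consistent
H/I-1 ? ·: hh|Hh|HH
H/I-2 aff ·: Hh|HH
H/II-1 aff I-1×I-2: Hh|HH
H/II-2 aff ·: Hh|HH
H/III-1 aff II-2×II-1: Hh|HH
H/III-2 ? ·: hh|Hh|HH
H/III-3 aff II-2×II-1: Hh|HH
H/III-4 aff II-2×II-1: Hh|HH
H/IV-1 ? III-1×III-2: hh|Hh|HH
⇒ H over [I-1,I-2,II-1,II-2,III-1,III-2,III-3,III-4,IV-1]: 632 consistent

III-2 ∈ {Cc HH, Cc Hh, Cc hh}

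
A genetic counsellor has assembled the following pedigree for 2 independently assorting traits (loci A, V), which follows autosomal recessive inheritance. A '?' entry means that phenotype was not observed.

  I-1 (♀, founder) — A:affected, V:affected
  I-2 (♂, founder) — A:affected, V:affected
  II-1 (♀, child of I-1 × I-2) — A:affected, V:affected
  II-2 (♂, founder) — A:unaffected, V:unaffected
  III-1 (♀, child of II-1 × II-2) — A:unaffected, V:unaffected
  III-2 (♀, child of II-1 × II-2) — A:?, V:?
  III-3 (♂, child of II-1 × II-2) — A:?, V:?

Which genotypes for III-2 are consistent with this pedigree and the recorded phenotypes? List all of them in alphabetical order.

A/I-1 aff ·: aa
A/I-2 aff ·: aa
A/II-1 aff I-1×I-2: aa
A/II-2 un ·: AA|Aa
A/III-1 un II-1×II-2: Aa
A/III-2 ? II-1×II-2: Aa|aa
A/III-3 ? II-1×II-2: Aa|aa
⇒ A over [I-1,I-2,II-1,II-2,III-1,III-2,III-3]: 5 consistent
V/I-1 aff ·: vv
V/I-2 aff ·: vv
V/II-1 aff I-1×I-2: vv
V/II-2 un ·: VV|Vv
V/III-1 un II-1×II-2: Vv
V/III-2 ? II-1×II-2: Vv|vv
V/III-3 ? II-1×II-2: Vv|vv
⇒ V over [I-1,I-2,II-1,II-2,III-1,III-2,III-3]: 5 consistent

III-2 ∈ {Aa Vv, Aa vv, aa Vv, aa vv}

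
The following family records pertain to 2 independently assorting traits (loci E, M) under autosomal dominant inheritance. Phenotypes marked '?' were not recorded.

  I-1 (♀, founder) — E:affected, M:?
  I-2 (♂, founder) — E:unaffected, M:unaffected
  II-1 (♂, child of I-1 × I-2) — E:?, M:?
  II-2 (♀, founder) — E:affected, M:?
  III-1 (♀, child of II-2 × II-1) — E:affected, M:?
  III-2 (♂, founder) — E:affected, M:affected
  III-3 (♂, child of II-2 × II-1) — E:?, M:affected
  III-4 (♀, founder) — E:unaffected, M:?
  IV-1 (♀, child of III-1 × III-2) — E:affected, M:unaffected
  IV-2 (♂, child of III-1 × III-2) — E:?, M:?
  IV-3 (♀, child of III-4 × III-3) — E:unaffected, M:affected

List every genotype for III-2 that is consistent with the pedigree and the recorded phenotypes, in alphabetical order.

III-2 ∈ {EE Mm, Ee Mm}

E/I-1 aff ·: Ee|EE
E/I-2 un ·: ee
E/II-1 ? I-1×I-2: ee|Ee
E/II-2 aff ·: Ee|EE
E/III-1 aff II-2×II-1: Ee|EE
E/III-2 aff ·: Ee|EE
E/III-3 ? II-2×II-1: ee|Ee
E/III-4 un ·: ee
E/IV-1 aff III-1×III-2: Ee|EE
E/IV-2 ? III-1×III-2: ee|Ee|EE
E/IV-3 un III-4×III-3: ee
⇒ E over [I-1,I-2,II-1,II-2,III-1,III-2,III-3,III-4,IV-1,IV-2,IV-3]: 120 consistent
M/I-1 ? ·: mm|Mm|MM
M/I-2 un ·: mm
M/II-1 ? I-1×I-2: mm|Mm
M/II-2 ? ·: mm|Mm|MM
M/III-1 ? II-2×II-1: mm|Mm
M/III-2 aff ·: Mm
M/III-3 aff II-2×II-1: Mm|MM
M/III-4 ? ·: mm|Mm|MM
M/IV-1 un III-1×III-2: mm
M/IV-2 ? III-1×III-2: mm|Mm|MM
M/IV-3 aff III-4×III-3: Mm|MM
⇒ M over [I-1,I-2,II-1,II-2,III-1,III-2,III-3,III-4,IV-1,IV-2,IV-3]: 274 consistent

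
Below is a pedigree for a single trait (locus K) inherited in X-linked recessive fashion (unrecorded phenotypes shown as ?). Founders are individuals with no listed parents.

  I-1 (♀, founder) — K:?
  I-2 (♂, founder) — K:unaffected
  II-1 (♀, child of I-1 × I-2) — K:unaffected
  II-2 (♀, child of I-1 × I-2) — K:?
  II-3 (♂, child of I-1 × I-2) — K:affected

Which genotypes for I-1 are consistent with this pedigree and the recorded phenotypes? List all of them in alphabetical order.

K/I-1 ? ·: X^KX^k|X^kX^k
K/I-2 un ·: X^KY
K/II-1 un I-1×I-2: X^KX^K|X^KX^k
K/II-2 ? I-1×I-2: X^KX^K|X^KX^k
K/II-3 aff I-1×I-2: X^kY
⇒ K over [I-1,I-2,II-1,II-2,II-3]: 5 consistent

I-1 ∈ {X^KX^k, X^kX^k}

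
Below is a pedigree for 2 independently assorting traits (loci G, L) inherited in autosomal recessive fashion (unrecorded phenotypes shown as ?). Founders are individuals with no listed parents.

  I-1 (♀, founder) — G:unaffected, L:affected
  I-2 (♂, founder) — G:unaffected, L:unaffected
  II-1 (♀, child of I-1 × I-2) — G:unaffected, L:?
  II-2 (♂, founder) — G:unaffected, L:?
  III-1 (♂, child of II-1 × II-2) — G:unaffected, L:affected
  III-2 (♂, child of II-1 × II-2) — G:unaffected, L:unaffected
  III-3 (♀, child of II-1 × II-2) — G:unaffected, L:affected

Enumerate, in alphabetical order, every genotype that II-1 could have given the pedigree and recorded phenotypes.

II-1 ∈ {GG Ll, GG ll, Gg Ll, Gg ll}

G/I-1 un ·: GG|Gg
G/I-2 un ·: GG|Gg
G/II-1 un I-1×I-2: GG|Gg
G/II-2 un ·: GG|Gg
G/III-1 un II-1×II-2: GG|Gg
G/III-2 un II-1×II-2: GG|Gg
G/III-3 un II-1×II-2: GG|Gg
⇒ G over [I-1,I-2,II-1,II-2,III-1,III-2,III-3]: 84 consistent
L/I-1 aff ·: ll
L/I-2 un ·: LL|Ll
L/II-1 ? I-1×I-2: Ll|ll
L/II-2 ? ·: Ll|ll
L/III-1 aff II-1×II-2: ll
L/III-2 un II-1×II-2: LL|Ll
L/III-3 aff II-1×II-2: ll
⇒ L over [I-1,I-2,II-1,II-2,III-1,III-2,III-3]: 7 consistent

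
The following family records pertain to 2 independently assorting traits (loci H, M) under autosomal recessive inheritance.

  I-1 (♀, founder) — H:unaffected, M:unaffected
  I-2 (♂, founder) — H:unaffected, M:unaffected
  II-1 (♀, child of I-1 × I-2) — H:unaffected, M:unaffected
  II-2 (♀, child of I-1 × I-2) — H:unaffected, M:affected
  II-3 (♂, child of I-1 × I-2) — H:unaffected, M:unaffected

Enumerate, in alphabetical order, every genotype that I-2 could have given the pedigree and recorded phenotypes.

H/I-1 un ·: HH|Hh
H/I-2 un ·: HH|Hh
H/II-1 un I-1×I-2: HH|Hh
H/II-2 un I-1×I-2: HH|Hh
H/II-3 un I-1×I-2: HH|Hh
⇒ H over [I-1,I-2,II-1,II-2,II-3]: 25 consistent
M/I-1 un ·: Mm
M/I-2 un ·: Mm
M/II-1 un I-1×I-2: MM|Mm
M/II-2 aff I-1×I-2: mm
M/II-3 un I-1×I-2: MM|Mm
⇒ M over [I-1,I-2,II-1,II-2,II-3]: 4 consistent

I-2 ∈ {HH Mm, Hh Mm}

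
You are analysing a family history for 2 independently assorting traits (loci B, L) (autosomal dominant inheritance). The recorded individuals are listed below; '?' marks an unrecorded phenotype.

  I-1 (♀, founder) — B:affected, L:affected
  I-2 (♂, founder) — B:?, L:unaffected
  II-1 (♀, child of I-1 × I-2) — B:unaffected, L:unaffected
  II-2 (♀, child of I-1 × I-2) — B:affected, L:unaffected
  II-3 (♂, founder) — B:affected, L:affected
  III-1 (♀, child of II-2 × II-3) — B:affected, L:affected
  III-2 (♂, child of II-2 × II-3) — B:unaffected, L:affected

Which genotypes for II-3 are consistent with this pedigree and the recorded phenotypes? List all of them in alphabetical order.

B/I-1 aff ·: Bb
B/I-2 ? ·: bb|Bb
B/II-1 un I-1×I-2: bb
B/II-2 aff I-1×I-2: Bb
B/II-3 aff ·: Bb
B/III-1 aff II-2×II-3: Bb|BB
B/III-2 un II-2×II-3: bb
⇒ B over [I-1,I-2,II-1,II-2,II-3,III-1,III-2]: 4 consistent
L/I-1 aff ·: Ll
L/I-2 un ·: ll
L/II-1 un I-1×I-2: ll
L/II-2 un I-1×I-2: ll
L/II-3 aff ·: Ll|LL
L/III-1 aff II-2×II-3: Ll
L/III-2 aff II-2×II-3: Ll
⇒ L over [I-1,I-2,II-1,II-2,II-3,III-1,III-2]: 2 consistent

II-3 ∈ {Bb LL, Bb Ll}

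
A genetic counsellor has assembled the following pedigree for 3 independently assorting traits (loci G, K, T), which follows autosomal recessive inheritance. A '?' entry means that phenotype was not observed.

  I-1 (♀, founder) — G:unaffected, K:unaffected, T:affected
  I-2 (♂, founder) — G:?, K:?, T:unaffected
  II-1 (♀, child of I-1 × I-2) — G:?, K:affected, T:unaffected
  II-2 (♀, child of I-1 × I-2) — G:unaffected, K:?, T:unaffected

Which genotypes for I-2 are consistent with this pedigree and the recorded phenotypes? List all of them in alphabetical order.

G/I-1 un ·: GG|Gg
G/I-2 ? ·: GG|Gg|gg
G/II-1 ? I-1×I-2: GG|Gg|gg
G/II-2 un I-1×I-2: GG|Gg
⇒ G over [I-1,I-2,II-1,II-2]: 18 consistent
K/I-1 un ·: Kk
K/I-2 ? ·: Kk|kk
K/II-1 aff I-1×I-2: kk
K/II-2 ? I-1×I-2: KK|Kk|kk
⇒ K over [I-1,I-2,II-1,II-2]: 5 consistent
T/I-1 aff ·: tt
T/I-2 un ·: TT|Tt
T/II-1 un I-1×I-2: Tt
T/II-2 un I-1×I-2: Tt
⇒ T over [I-1,I-2,II-1,II-2]: 2 consistent

I-2 ∈ {GG Kk TT, GG Kk Tt, GG kk TT, GG kk Tt, Gg Kk TT, Gg Kk Tt, Gg kk TT, Gg kk Tt, gg Kk TT, gg Kk Tt, gg kk TT, gg kk Tt}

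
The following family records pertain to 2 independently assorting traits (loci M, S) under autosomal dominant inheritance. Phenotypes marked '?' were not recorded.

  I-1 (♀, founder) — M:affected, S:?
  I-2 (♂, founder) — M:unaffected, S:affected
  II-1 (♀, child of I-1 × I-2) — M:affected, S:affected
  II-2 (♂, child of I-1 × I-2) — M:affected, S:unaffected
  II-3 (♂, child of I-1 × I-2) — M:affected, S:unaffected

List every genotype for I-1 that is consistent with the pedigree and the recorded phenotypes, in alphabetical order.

I-1 ∈ {MM Ss, MM ss, Mm Ss, Mm ss}

M/I-1 aff ·: Mm|MM
M/I-2 un ·: mm
M/II-1 aff I-1×I-2: Mm
M/II-2 aff I-1×I-2: Mm
M/II-3 aff I-1×I-2: Mm
⇒ M over [I-1,I-2,II-1,II-2,II-3]: 2 consistent
S/I-1 ? ·: ss|Ss
S/I-2 aff ·: Ss
S/II-1 aff I-1×I-2: Ss|SS
S/II-2 un I-1×I-2: ss
S/II-3 un I-1×I-2: ss
⇒ S over [I-1,I-2,II-1,II-2,II-3]: 3 consistent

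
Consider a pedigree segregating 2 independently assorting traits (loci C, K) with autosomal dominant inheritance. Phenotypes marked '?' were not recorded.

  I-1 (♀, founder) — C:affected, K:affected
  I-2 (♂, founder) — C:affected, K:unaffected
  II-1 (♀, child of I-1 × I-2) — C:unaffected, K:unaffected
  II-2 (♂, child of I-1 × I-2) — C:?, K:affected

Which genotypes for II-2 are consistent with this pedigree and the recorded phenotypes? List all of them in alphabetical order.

C/I-1 aff ·: Cc
C/I-2 aff ·: Cc
C/II-1 un I-1×I-2: cc
C/II-2 ? I-1×I-2: cc|Cc|CC
⇒ C over [I-1,I-2,II-1,II-2]: 3 consistent
K/I-1 aff ·: Kk
K/I-2 un ·: kk
K/II-1 un I-1×I-2: kk
K/II-2 aff I-1×I-2: Kk
⇒ K over [I-1,I-2,II-1,II-2]: 1 consistent

II-2 ∈ {CC Kk, Cc Kk, cc Kk}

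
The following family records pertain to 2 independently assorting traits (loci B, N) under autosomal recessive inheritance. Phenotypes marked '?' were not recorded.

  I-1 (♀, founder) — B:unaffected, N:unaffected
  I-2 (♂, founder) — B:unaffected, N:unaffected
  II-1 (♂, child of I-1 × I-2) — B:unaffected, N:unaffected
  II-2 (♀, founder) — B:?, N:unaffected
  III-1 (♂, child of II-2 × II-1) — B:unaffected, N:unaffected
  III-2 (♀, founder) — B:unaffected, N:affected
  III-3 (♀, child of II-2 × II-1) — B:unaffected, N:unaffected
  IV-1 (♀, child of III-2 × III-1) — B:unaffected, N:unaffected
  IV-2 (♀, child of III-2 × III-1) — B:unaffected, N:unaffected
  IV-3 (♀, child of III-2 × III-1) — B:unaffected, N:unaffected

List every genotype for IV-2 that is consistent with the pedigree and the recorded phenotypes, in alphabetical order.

B/I-1 un ·: BB|Bb
B/I-2 un ·: BB|Bb
B/II-1 un I-1×I-2: BB|Bb
B/II-2 ? ·: BB|Bb|bb
B/III-1 un II-2×II-1: BB|Bb
B/III-2 un ·: BB|Bb
B/III-3 un II-2×II-1: BB|Bb
B/IV-1 un III-2×III-1: BB|Bb
B/IV-2 un III-2×III-1: BB|Bb
B/IV-3 un III-2×III-1: BB|Bb
⇒ B over [I-1,I-2,II-1,II-2,III-1,III-2,III-3,IV-1,IV-2,IV-3]: 648 consistent
N/I-1 un ·: NN|Nn
N/I-2 un ·: NN|Nn
N/II-1 un I-1×I-2: NN|Nn
N/II-2 un ·: NN|Nn
N/III-1 un II-2×II-1: NN|Nn
N/III-2 aff ·: nn
N/III-3 un II-2×II-1: NN|Nn
N/IV-1 un III-2×III-1: Nn
N/IV-2 un III-2×III-1: Nn
N/IV-3 un III-2×III-1: Nn
⇒ N over [I-1,I-2,II-1,II-2,III-1,III-2,III-3,IV-1,IV-2,IV-3]: 44 consistent

IV-2 ∈ {BB Nn, Bb Nn}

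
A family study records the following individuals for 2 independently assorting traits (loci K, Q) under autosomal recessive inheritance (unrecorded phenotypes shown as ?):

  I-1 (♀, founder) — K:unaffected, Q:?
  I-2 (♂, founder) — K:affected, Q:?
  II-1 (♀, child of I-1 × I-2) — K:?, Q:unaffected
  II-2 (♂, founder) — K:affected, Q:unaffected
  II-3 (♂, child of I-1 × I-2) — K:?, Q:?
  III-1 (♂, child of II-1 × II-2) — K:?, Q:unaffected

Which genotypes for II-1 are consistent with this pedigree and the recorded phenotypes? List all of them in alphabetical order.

K/I-1 un ·: KK|Kk
K/I-2 aff ·: kk
K/II-1 ? I-1×I-2: Kk|kk
K/II-2 aff ·: kk
K/II-3 ? I-1×I-2: Kk|kk
K/III-1 ? II-1×II-2: Kk|kk
⇒ K over [I-1,I-2,II-1,II-2,II-3,III-1]: 8 consistent
Q/I-1 ? ·: QQ|Qq|qq
Q/I-2 ? ·: QQ|Qq|qq
Q/II-1 un I-1×I-2: QQ|Qq
Q/II-2 un ·: QQ|Qq
Q/II-3 ? I-1×I-2: QQ|Qq|qq
Q/III-1 un II-1×II-2: QQ|Qq
⇒ Q over [I-1,I-2,II-1,II-2,II-3,III-1]: 76 consistent

II-1 ∈ {Kk QQ, Kk Qq, kk QQ, kk Qq}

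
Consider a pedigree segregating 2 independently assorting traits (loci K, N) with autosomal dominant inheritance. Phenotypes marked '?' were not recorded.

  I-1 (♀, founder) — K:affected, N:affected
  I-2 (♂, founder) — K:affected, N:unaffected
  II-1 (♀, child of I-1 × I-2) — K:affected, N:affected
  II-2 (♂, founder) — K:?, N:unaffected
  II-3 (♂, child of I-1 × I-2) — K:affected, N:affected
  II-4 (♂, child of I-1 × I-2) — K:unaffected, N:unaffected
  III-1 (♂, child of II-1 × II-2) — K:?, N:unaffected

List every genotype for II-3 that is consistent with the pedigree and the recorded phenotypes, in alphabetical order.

II-3 ∈ {KK Nn, Kk Nn}

K/I-1 aff ·: Kk
K/I-2 aff ·: Kk
K/II-1 aff I-1×I-2: Kk|KK
K/II-2 ? ·: kk|Kk|KK
K/II-3 aff I-1×I-2: Kk|KK
K/II-4 un I-1×I-2: kk
K/III-1 ? II-1×II-2: kk|Kk|KK
⇒ K over [I-1,I-2,II-1,II-2,II-3,II-4,III-1]: 22 consistent
N/I-1 aff ·: Nn
N/I-2 un ·: nn
N/II-1 aff I-1×I-2: Nn
N/II-2 un ·: nn
N/II-3 aff I-1×I-2: Nn
N/II-4 un I-1×I-2: nn
N/III-1 un II-1×II-2: nn
⇒ N over [I-1,I-2,II-1,II-2,II-3,II-4,III-1]: 1 consistent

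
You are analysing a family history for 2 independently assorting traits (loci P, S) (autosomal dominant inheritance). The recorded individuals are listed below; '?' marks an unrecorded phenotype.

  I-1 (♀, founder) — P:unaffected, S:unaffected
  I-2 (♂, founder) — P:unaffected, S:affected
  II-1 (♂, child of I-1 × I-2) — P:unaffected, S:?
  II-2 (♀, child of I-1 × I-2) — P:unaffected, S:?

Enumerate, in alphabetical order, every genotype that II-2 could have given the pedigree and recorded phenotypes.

II-2 ∈ {pp Ss, pp ss}

P/I-1 un ·: pp
P/I-2 un ·: pp
P/II-1 un I-1×I-2: pp
P/II-2 un I-1×I-2: pp
⇒ P over [I-1,I-2,II-1,II-2]: 1 consistent
S/I-1 un ·: ss
S/I-2 aff ·: Ss|SS
S/II-1 ? I-1×I-2: ss|Ss
S/II-2 ? I-1×I-2: ss|Ss
⇒ S over [I-1,I-2,II-1,II-2]: 5 consistent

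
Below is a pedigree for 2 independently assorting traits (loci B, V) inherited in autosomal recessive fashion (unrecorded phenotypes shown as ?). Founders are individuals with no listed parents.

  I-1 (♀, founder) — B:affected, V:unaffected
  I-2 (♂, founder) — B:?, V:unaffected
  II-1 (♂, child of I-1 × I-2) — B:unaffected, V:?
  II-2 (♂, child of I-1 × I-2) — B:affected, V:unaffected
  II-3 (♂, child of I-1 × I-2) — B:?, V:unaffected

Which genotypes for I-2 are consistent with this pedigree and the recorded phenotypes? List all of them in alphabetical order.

B/I-1 aff ·: bb
B/I-2 ? ·: Bb
B/II-1 un I-1×I-2: Bb
B/II-2 aff I-1×I-2: bb
B/II-3 ? I-1×I-2: Bb|bb
⇒ B over [I-1,I-2,II-1,II-2,II-3]: 2 consistent
V/I-1 un ·: VV|Vv
V/I-2 un ·: VV|Vv
V/II-1 ? I-1×I-2: VV|Vv|vv
V/II-2 un I-1×I-2: VV|Vv
V/II-3 un I-1×I-2: VV|Vv
⇒ V over [I-1,I-2,II-1,II-2,II-3]: 29 consistent

I-2 ∈ {Bb VV, Bb Vv}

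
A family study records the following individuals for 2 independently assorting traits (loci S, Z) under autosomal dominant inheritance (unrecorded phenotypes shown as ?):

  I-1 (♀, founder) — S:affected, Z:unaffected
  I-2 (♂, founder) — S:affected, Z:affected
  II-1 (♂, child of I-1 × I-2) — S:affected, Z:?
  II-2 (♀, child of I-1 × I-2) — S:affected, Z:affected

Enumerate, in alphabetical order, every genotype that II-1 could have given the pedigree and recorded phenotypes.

II-1 ∈ {SS Zz, SS zz, Ss Zz, Ss zz}

S/I-1 aff ·: Ss|SS
S/I-2 aff ·: Ss|SS
S/II-1 aff I-1×I-2: Ss|SS
S/II-2 aff I-1×I-2: Ss|SS
⇒ S over [I-1,I-2,II-1,II-2]: 13 consistent
Z/I-1 un ·: zz
Z/I-2 aff ·: Zz|ZZ
Z/II-1 ? I-1×I-2: zz|Zz
Z/II-2 aff I-1×I-2: Zz
⇒ Z over [I-1,I-2,II-1,II-2]: 3 consistent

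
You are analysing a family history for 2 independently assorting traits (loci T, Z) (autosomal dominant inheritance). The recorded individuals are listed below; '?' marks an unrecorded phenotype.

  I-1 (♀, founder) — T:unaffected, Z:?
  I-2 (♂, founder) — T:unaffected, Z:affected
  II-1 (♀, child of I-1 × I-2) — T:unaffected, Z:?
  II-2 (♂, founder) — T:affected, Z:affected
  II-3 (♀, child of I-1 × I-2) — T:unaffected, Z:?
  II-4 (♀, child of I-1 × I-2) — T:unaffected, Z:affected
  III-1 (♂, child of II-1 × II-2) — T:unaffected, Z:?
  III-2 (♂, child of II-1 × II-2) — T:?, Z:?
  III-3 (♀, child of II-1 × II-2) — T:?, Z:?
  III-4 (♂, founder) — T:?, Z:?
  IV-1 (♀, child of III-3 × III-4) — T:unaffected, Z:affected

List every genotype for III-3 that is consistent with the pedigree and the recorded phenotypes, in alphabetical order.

T/I-1 un ·: tt
T/I-2 un ·: tt
T/II-1 un I-1×I-2: tt
T/II-2 aff ·: Tt
T/II-3 un I-1×I-2: tt
T/II-4 un I-1×I-2: tt
T/III-1 un II-1×II-2: tt
T/III-2 ? II-1×II-2: tt|Tt
T/III-3 ? II-1×II-2: tt|Tt
T/III-4 ? ·: tt|Tt
T/IV-1 un III-3×III-4: tt
⇒ T over [I-1,I-2,II-1,II-2,II-3,II-4,III-1,III-2,III-3,III-4,IV-1]: 8 consistent
Z/I-1 ? ·: zz|Zz|ZZ
Z/I-2 aff ·: Zz|ZZ
Z/II-1 ? I-1×I-2: zz|Zz|ZZ
Z/II-2 aff ·: Zz|ZZ
Z/II-3 ? I-1×I-2: zz|Zz|ZZ
Z/II-4 aff I-1×I-2: Zz|ZZ
Z/III-1 ? II-1×II-2: zz|Zz|ZZ
Z/III-2 ? II-1×II-2: zz|Zz|ZZ
Z/III-3 ? II-1×II-2: zz|Zz|ZZ
Z/III-4 ? ·: zz|Zz|ZZ
Z/IV-1 aff III-3×III-4: Zz|ZZ
⇒ Z over [I-1,I-2,II-1,II-2,II-3,II-4,III-1,III-2,III-3,III-4,IV-1]: 3159 consistent

III-3 ∈ {Tt ZZ, Tt Zz, Tt zz, tt ZZ, tt Zz, tt zz}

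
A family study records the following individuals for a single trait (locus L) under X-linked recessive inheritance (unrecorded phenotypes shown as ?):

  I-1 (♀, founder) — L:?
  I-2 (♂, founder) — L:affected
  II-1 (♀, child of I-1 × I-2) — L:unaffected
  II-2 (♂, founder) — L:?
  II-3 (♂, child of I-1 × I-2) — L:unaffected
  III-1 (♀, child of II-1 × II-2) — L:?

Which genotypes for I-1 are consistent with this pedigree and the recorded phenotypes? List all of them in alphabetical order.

I-1 ∈ {X^LX^L, X^LX^l}

L/I-1 ? ·: X^LX^L|X^LX^l
L/I-2 aff ·: X^lY
L/II-1 un I-1×I-2: X^LX^l
L/II-2 ? ·: X^LY|X^lY
L/II-3 un I-1×I-2: X^LY
L/III-1 ? II-1×II-2: X^LX^L|X^LX^l|X^lX^l
⇒ L over [I-1,I-2,II-1,II-2,II-3,III-1]: 8 consistent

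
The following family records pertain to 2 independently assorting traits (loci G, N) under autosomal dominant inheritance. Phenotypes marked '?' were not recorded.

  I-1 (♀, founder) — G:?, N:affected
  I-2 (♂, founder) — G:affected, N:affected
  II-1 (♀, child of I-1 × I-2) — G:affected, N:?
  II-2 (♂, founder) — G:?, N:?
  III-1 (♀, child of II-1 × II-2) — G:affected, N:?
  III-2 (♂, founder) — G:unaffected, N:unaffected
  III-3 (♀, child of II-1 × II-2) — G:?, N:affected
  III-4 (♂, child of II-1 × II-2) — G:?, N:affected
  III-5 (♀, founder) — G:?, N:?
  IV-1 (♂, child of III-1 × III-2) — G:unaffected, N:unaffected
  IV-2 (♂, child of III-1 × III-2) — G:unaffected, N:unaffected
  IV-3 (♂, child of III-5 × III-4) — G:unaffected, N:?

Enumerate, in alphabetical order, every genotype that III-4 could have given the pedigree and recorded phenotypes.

G/I-1 ? ·: gg|Gg|GG
G/I-2 aff ·: Gg|GG
G/II-1 aff I-1×I-2: Gg|GG
G/II-2 ? ·: gg|Gg|GG
G/III-1 aff II-1×II-2: Gg
G/III-2 un ·: gg
G/III-3 ? II-1×II-2: gg|Gg|GG
G/III-4 ? II-1×II-2: gg|Gg
G/III-5 ? ·: gg|Gg
G/IV-1 un III-1×III-2: gg
G/IV-2 un III-1×III-2: gg
G/IV-3 un III-5×III-4: gg
⇒ G over [I-1,I-2,II-1,II-2,III-1,III-2,III-3,III-4,III-5,IV-1,IV-2,IV-3]: 144 consistent
N/I-1 aff ·: Nn|NN
N/I-2 aff ·: Nn|NN
N/II-1 ? I-1×I-2: nn|Nn|NN
N/II-2 ? ·: nn|Nn|NN
N/III-1 ? II-1×II-2: nn|Nn
N/III-2 un ·: nn
N/III-3 aff II-1×II-2: Nn|NN
N/III-4 aff II-1×II-2: Nn|NN
N/III-5 ? ·: nn|Nn|NN
N/IV-1 un III-1×III-2: nn
N/IV-2 un III-1×III-2: nn
N/IV-3 ? III-5×III-4: nn|Nn|NN
⇒ N over [I-1,I-2,II-1,II-2,III-1,III-2,III-3,III-4,III-5,IV-1,IV-2,IV-3]: 377 consistent

III-4 ∈ {Gg NN, Gg Nn, gg NN, gg Nn}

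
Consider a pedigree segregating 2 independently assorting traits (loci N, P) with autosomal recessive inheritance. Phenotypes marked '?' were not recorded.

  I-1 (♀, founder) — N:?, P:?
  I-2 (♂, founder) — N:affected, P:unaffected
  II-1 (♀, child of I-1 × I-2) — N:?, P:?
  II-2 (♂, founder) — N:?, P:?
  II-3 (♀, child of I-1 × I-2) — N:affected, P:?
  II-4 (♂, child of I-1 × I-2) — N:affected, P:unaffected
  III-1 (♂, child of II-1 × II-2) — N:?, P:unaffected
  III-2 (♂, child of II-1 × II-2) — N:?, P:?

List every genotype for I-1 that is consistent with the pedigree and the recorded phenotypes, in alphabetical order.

N/I-1 ? ·: Nn|nn
N/I-2 aff ·: nn
N/II-1 ? I-1×I-2: Nn|nn
N/II-2 ? ·: NN|Nn|nn
N/II-3 aff I-1×I-2: nn
N/II-4 aff I-1×I-2: nn
N/III-1 ? II-1×II-2: NN|Nn|nn
N/III-2 ? II-1×II-2: NN|Nn|nn
⇒ N over [I-1,I-2,II-1,II-2,II-3,II-4,III-1,III-2]: 29 consistent
P/I-1 ? ·: PP|Pp|pp
P/I-2 un ·: PP|Pp
P/II-1 ? I-1×I-2: PP|Pp|pp
P/II-2 ? ·: PP|Pp|pp
P/II-3 ? I-1×I-2: PP|Pp|pp
P/II-4 un I-1×I-2: PP|Pp
P/III-1 un II-1×II-2: PP|Pp
P/III-2 ? II-1×II-2: PP|Pp|pp
⇒ P over [I-1,I-2,II-1,II-2,II-3,II-4,III-1,III-2]: 318 consistent

I-1 ∈ {Nn PP, Nn Pp, Nn pp, nn PP, nn Pp, nn pp}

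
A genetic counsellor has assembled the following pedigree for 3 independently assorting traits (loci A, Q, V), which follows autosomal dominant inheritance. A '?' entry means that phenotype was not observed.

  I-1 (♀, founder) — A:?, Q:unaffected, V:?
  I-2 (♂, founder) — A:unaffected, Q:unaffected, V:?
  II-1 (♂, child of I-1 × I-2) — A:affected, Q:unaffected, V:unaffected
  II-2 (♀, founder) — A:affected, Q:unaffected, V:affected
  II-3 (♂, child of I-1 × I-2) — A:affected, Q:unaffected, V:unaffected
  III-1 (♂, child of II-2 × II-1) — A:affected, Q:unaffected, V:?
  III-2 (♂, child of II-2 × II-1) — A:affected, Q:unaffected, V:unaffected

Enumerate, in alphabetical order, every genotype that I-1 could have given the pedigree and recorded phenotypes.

A/I-1 ? ·: Aa|AA
A/I-2 un ·: aa
A/II-1 aff I-1×I-2: Aa
A/II-2 aff ·: Aa|AA
A/II-3 aff I-1×I-2: Aa
A/III-1 aff II-2×II-1: Aa|AA
A/III-2 aff II-2×II-1: Aa|AA
⇒ A over [I-1,I-2,II-1,II-2,II-3,III-1,III-2]: 16 consistent
Q/I-1 un ·: qq
Q/I-2 un ·: qq
Q/II-1 un I-1×I-2: qq
Q/II-2 un ·: qq
Q/II-3 un I-1×I-2: qq
Q/III-1 un II-2×II-1: qq
Q/III-2 un II-2×II-1: qq
⇒ Q over [I-1,I-2,II-1,II-2,II-3,III-1,III-2]: 1 consistent
V/I-1 ? ·: vv|Vv
V/I-2 ? ·: vv|Vv
V/II-1 un I-1×I-2: vv
V/II-2 aff ·: Vv
V/II-3 un I-1×I-2: vv
V/III-1 ? II-2×II-1: vv|Vv
V/III-2 un II-2×II-1: vv
⇒ V over [I-1,I-2,II-1,II-2,II-3,III-1,III-2]: 8 consistent

I-1 ∈ {AA qq Vv, AA qq vv, Aa qq Vv, Aa qq vv}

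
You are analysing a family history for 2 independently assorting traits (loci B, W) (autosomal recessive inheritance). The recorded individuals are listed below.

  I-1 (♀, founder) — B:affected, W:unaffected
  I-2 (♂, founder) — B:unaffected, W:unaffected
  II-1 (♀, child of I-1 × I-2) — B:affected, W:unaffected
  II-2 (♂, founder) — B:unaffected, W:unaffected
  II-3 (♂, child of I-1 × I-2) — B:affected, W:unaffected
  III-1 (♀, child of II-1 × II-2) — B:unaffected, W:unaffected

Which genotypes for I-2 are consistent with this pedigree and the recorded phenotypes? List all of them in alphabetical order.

I-2 ∈ {Bb WW, Bb Ww}

B/I-1 aff ·: bb
B/I-2 un ·: Bb
B/II-1 aff I-1×I-2: bb
B/II-2 un ·: BB|Bb
B/II-3 aff I-1×I-2: bb
B/III-1 un II-1×II-2: Bb
⇒ B over [I-1,I-2,II-1,II-2,II-3,III-1]: 2 consistent
W/I-1 un ·: WW|Ww
W/I-2 un ·: WW|Ww
W/II-1 un I-1×I-2: WW|Ww
W/II-2 un ·: WW|Ww
W/II-3 un I-1×I-2: WW|Ww
W/III-1 un II-1×II-2: WW|Ww
⇒ W over [I-1,I-2,II-1,II-2,II-3,III-1]: 45 consistent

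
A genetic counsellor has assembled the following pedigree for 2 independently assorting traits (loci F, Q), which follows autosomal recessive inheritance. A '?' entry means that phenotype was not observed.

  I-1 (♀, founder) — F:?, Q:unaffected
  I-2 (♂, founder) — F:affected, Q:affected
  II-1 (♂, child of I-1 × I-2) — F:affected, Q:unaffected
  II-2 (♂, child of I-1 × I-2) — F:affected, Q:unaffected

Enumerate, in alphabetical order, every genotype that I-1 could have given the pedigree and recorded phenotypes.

F/I-1 ? ·: Ff|ff
F/I-2 aff ·: ff
F/II-1 aff I-1×I-2: ff
F/II-2 aff I-1×I-2: ff
⇒ F over [I-1,I-2,II-1,II-2]: 2 consistent
Q/I-1 un ·: QQ|Qq
Q/I-2 aff ·: qq
Q/II-1 un I-1×I-2: Qq
Q/II-2 un I-1×I-2: Qq
⇒ Q over [I-1,I-2,II-1,II-2]: 2 consistent

I-1 ∈ {Ff QQ, Ff Qq, ff QQ, ff Qq}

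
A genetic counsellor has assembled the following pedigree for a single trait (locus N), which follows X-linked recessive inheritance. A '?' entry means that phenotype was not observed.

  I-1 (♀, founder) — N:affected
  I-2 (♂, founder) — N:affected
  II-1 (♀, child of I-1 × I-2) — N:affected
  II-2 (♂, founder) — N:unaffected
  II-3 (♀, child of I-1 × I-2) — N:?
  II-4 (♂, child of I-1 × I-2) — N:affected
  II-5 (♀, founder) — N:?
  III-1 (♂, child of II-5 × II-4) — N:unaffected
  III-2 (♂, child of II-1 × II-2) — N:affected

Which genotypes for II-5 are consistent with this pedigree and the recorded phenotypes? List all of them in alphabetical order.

N/I-1 aff ·: X^nX^n
N/I-2 aff ·: X^nY
N/II-1 aff I-1×I-2: X^nX^n
N/II-2 un ·: X^NY
N/II-3 ? I-1×I-2: X^nX^n
N/II-4 aff I-1×I-2: X^nY
N/II-5 ? ·: X^NX^N|X^NX^n
N/III-1 un II-5×II-4: X^NY
N/III-2 aff II-1×II-2: X^nY
⇒ N over [I-1,I-2,II-1,II-2,II-3,II-4,II-5,III-1,III-2]: 2 consistent

II-5 ∈ {X^NX^N, X^NX^n}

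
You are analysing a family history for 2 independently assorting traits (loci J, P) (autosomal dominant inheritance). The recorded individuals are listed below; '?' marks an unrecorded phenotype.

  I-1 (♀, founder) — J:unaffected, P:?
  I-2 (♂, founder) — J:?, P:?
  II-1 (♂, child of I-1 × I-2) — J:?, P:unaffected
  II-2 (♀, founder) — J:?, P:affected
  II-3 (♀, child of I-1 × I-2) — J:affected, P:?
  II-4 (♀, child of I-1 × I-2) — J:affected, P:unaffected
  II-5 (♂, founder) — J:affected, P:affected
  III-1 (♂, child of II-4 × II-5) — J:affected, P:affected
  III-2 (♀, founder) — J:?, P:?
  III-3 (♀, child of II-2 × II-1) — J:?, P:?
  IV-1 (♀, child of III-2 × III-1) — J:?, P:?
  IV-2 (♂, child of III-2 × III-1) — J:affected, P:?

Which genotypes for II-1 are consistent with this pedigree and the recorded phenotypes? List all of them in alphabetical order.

II-1 ∈ {Jj pp, jj pp}

J/I-1 un ·: jj
J/I-2 ? ·: Jj|JJ
J/II-1 ? I-1×I-2: jj|Jj
J/II-2 ? ·: jj|Jj|JJ
J/II-3 aff I-1×I-2: Jj
J/II-4 aff I-1×I-2: Jj
J/II-5 aff ·: Jj|JJ
J/III-1 aff II-4×II-5: Jj|JJ
J/III-2 ? ·: jj|Jj|JJ
J/III-3 ? II-2×II-1: jj|Jj|JJ
J/IV-1 ? III-2×III-1: jj|Jj|JJ
J/IV-2 aff III-2×III-1: Jj|JJ
⇒ J over [I-1,I-2,II-1,II-2,II-3,II-4,II-5,III-1,III-2,III-3,IV-1,IV-2]: 648 consistent
P/I-1 ? ·: pp|Pp
P/I-2 ? ·: pp|Pp
P/II-1 un I-1×I-2: pp
P/II-2 aff ·: Pp|PP
P/II-3 ? I-1×I-2: pp|Pp|PP
P/II-4 un I-1×I-2: pp
P/II-5 aff ·: Pp|PP
P/III-1 aff II-4×II-5: Pp
P/III-2 ? ·: pp|Pp|PP
P/III-3 ? II-2×II-1: pp|Pp
P/IV-1 ? III-2×III-1: pp|Pp|PP
P/IV-2 ? III-2×III-1: pp|Pp|PP
⇒ P over [I-1,I-2,II-1,II-2,II-3,II-4,II-5,III-1,III-2,III-3,IV-1,IV-2]: 816 consistent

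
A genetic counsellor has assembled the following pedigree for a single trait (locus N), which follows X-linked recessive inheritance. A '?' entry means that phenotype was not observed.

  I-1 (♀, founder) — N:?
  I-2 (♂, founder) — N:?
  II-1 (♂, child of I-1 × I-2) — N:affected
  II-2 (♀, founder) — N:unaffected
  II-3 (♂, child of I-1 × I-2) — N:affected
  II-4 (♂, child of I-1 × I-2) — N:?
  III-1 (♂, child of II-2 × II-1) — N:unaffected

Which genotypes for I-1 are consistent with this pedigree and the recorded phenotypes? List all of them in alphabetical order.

I-1 ∈ {X^NX^n, X^nX^n}

N/I-1 ? ·: X^NX^n|X^nX^n
N/I-2 ? ·: X^NY|X^nY
N/II-1 aff I-1×I-2: X^nY
N/II-2 un ·: X^NX^N|X^NX^n
N/II-3 aff I-1×I-2: X^nY
N/II-4 ? I-1×I-2: X^NY|X^nY
N/III-1 un II-2×II-1: X^NY
⇒ N over [I-1,I-2,II-1,II-2,II-3,II-4,III-1]: 12 consistent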